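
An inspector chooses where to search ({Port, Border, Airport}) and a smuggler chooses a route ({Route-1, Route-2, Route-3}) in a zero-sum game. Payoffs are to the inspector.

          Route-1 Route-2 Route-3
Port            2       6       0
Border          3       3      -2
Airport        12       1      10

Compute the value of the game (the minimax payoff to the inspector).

4

Row minima: Port → 0, Border → -2, Airport → 1; maximin = 1.
Column maxima: Route-1 → 12, Route-2 → 6, Route-3 → 10; minimax = 6.
1 ≠ 6, so there is no saddle point; optimal play is mixed.
Route-1 is strictly dominated by Route-3 (it gives the inspector strictly more in every row), so the smuggler never plays it.
With Route-1 eliminated, Border is strictly dominated by Port (Port gives the inspector strictly more in every remaining column), so the inspector never plays it.
On the remaining 2×2 (Port, Airport vs Route-2, Route-3):
Let the inspector play Port with probability p. Expected payoff against Route-2: 6p + 1(1−p) = 5p + 1; against Route-3: 0p + 10(1−p) = −10p + 10.
Setting these equal: 5p + 1 = −10p + 10 ⇒ 15p = 9 ⇒ p = 3/5, and the value is (5)·(3/5) + 1 = 4.
For the smuggler: with q = P(Route-2), equating Port's and Airport's payoffs gives 6q = −9q + 10 ⇒ q = 2/3.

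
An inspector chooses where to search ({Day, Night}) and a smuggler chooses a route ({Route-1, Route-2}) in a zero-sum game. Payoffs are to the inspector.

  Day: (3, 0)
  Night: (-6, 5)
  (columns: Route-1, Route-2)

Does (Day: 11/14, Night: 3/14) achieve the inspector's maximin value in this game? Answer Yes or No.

Yes

Against Route-1 this mix gives (11/14)·3 + (3/14)·(-6) = 15/14.
Against Route-2 this mix gives (11/14)·0 + (3/14)·5 = 15/14.
All of the smuggler's active replies (Route-1, Route-2) yield 15/14, and no column does worse for the inspector. The mix makes the smuggler indifferent and guarantees 15/14, so it is optimal.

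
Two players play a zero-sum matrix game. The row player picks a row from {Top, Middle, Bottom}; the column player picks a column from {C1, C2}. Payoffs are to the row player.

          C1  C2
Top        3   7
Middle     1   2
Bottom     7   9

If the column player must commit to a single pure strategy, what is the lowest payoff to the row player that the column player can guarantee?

7

Column maxima: C1 → 7, C2 → 9.
The smallest of these is 7.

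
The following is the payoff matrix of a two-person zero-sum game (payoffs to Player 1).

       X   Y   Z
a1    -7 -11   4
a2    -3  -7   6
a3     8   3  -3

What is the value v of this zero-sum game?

-3/19

Row minima: a1 → -11, a2 → -7, a3 → -3; maximin = -3.
Column maxima: X → 8, Y → 3, Z → 6; minimax = 3.
-3 ≠ 3, so there is no saddle point; optimal play is mixed.
a1 is strictly dominated by a2, so Player 1 never plays it.
X is strictly dominated by Y (it gives Player 1 strictly more in every row), so Player 2 never plays it.
On the remaining 2×2 (a2, a3 vs Y, Z):
Let Player 1 play a2 with probability p. Expected payoff against Y: (-7)p + 3(1−p) = −10p + 3; against Z: 6p + (-3)(1−p) = 9p − 3.
Setting these equal: −10p + 3 = 9p − 3 ⇒ −19p = -6 ⇒ p = 6/19, and the value is (-10)·(6/19) + 3 = -3/19.
For Player 2: with q = P(Y), equating a2's and a3's payoffs gives −13q + 6 = 6q − 3 ⇒ q = 9/19.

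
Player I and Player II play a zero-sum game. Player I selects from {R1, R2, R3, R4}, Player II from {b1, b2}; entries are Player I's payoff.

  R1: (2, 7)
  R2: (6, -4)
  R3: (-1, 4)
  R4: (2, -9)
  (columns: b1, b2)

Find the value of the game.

Row minima: R1 → 2, R2 → -4, R3 → -1, R4 → -9; maximin = 2.
Column maxima: b1 → 6, b2 → 7; minimax = 6.
2 ≠ 6, so there is no saddle point; optimal play is mixed.
R3 is strictly dominated by R1, so Player I never plays it.
R4 is strictly dominated by R2, so Player I never plays it.
On the remaining 2×2 (R1, R2 vs b1, b2):
Let Player I play R1 with probability p. Expected payoff against b1: 2p + 6(1−p) = −4p + 6; against b2: 7p + (-4)(1−p) = 11p − 4.
Setting these equal: −4p + 6 = 11p − 4 ⇒ −15p = -10 ⇒ p = 2/3, and the value is (-4)·(2/3) + 6 = 10/3.
For Player II: with q = P(b1), equating R1's and R2's payoffs gives −5q + 7 = 10q − 4 ⇒ q = 11/15.

10/3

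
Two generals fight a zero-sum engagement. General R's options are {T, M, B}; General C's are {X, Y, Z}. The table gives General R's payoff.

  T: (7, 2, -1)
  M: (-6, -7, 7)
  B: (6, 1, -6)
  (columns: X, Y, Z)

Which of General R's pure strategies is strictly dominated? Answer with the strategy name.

B

T gives a strictly higher payoff than B against every column: 7 > 6, 2 > 1, -1 > -6.
So B is strictly dominated and General R never plays it.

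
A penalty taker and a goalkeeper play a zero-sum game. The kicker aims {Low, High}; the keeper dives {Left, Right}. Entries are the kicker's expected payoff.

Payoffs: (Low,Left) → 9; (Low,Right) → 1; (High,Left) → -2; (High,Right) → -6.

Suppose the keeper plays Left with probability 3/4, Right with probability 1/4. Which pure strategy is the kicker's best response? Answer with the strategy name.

Low

Expected payoff of Low: (3/4)·9 + (1/4)·1 = 7.
Expected payoff of High: (3/4)·(-2) + (1/4)·(-6) = -3.
The largest is 7, so the kicker's best response is Low.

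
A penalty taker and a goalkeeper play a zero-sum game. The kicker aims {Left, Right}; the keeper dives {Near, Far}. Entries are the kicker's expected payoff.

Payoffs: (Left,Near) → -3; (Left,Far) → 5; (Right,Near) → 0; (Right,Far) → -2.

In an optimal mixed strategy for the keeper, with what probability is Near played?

Row minima: Left → -3, Right → -2; maximin = -2.
Column maxima: Near → 0, Far → 5; minimax = 0.
-2 ≠ 0, so there is no saddle point; optimal play is mixed.
Let the kicker play Left with probability p. Expected payoff against Near: (-3)p + 0(1−p) = −3p; against Far: 5p + (-2)(1−p) = 7p − 2.
Setting these equal: −3p = 7p − 2 ⇒ −10p = -2 ⇒ p = 1/5, and the value is (-3)·(1/5) = -3/5.
For the keeper: with q = P(Near), equating Left's and Right's payoffs gives −8q + 5 = 2q − 2 ⇒ q = 7/10.

7/10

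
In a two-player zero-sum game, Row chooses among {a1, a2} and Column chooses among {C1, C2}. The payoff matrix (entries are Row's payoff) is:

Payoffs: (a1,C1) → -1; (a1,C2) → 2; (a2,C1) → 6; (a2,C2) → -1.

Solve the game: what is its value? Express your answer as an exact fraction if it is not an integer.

11/10

Row minima: a1 → -1, a2 → -1; maximin = -1.
Column maxima: C1 → 6, C2 → 2; minimax = 2.
-1 ≠ 2, so there is no saddle point; optimal play is mixed.
Let Row play a1 with probability p. Expected payoff against C1: (-1)p + 6(1−p) = −7p + 6; against C2: 2p + (-1)(1−p) = 3p − 1.
Setting these equal: −7p + 6 = 3p − 1 ⇒ −10p = -7 ⇒ p = 7/10, and the value is (-7)·(7/10) + 6 = 11/10.
For Column: with q = P(C1), equating a1's and a2's payoffs gives −3q + 2 = 7q − 1 ⇒ q = 3/10.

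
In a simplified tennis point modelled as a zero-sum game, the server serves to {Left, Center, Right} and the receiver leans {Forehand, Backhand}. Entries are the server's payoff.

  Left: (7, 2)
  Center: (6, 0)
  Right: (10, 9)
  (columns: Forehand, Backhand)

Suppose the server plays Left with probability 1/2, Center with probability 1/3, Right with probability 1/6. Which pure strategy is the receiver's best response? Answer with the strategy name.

If the receiver plays Forehand, the server's expected payoff is (1/2)·7 + (1/3)·6 + (1/6)·10 = 43/6.
If the receiver plays Backhand, the server's expected payoff is (1/2)·2 + (1/3)·0 + (1/6)·9 = 5/2.
The receiver minimizes the server's payoff; the smallest is 5/2, so the best response is Backhand.

Backhand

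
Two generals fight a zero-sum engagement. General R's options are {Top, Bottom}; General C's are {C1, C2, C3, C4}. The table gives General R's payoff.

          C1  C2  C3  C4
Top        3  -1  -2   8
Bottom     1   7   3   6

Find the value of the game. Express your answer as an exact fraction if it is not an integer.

11/7

Row minima: Top → -2, Bottom → 1; maximin = 1.
Column maxima: C1 → 3, C2 → 7, C3 → 3, C4 → 8; minimax = 3.
1 ≠ 3, so there is no saddle point; optimal play is mixed.
C2 is strictly dominated by C3 (it gives General R strictly more in every row), so General C never plays it.
C4 is strictly dominated by C1 (it gives General R strictly more in every row), so General C never plays it.
On the remaining 2×2 (Top, Bottom vs C1, C3):
Let General R play Top with probability p. Expected payoff against C1: 3p + 1(1−p) = 2p + 1; against C3: (-2)p + 3(1−p) = −5p + 3.
Setting these equal: 2p + 1 = −5p + 3 ⇒ 7p = 2 ⇒ p = 2/7, and the value is (2)·(2/7) + 1 = 11/7.
For General C: with q = P(C1), equating Top's and Bottom's payoffs gives 5q − 2 = −2q + 3 ⇒ q = 5/7.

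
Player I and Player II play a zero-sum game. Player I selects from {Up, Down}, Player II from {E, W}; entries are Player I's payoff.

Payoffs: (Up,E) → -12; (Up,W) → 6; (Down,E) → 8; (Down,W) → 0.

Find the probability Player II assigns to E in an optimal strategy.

3/13

Row minima: Up → -12, Down → 0; maximin = 0.
Column maxima: E → 8, W → 6; minimax = 6.
0 ≠ 6, so there is no saddle point; optimal play is mixed.
Let Player I play Up with probability p. Expected payoff against E: (-12)p + 8(1−p) = −20p + 8; against W: 6p + 0(1−p) = 6p.
Setting these equal: −20p + 8 = 6p ⇒ −26p = -8 ⇒ p = 4/13, and the value is (-20)·(4/13) + 8 = 24/13.
For Player II: with q = P(E), equating Up's and Down's payoffs gives −18q + 6 = 8q ⇒ q = 3/13.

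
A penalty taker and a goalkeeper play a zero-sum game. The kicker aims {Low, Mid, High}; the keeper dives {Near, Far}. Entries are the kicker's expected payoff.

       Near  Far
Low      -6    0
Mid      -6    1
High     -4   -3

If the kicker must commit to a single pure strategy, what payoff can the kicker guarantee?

Row minima: Low → -6, Mid → -6, High → -4.
The best of these is -4.

-4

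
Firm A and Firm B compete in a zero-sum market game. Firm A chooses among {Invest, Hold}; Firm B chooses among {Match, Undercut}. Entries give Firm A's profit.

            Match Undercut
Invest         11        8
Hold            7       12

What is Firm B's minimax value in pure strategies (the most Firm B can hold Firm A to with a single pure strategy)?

11

Column maxima: Match → 11, Undercut → 12.
The smallest of these is 11.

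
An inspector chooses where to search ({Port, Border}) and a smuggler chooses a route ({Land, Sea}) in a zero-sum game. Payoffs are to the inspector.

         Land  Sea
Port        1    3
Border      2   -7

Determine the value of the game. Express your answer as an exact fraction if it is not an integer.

13/11

Row minima: Port → 1, Border → -7; maximin = 1.
Column maxima: Land → 2, Sea → 3; minimax = 2.
1 ≠ 2, so there is no saddle point; optimal play is mixed.
Let the inspector play Port with probability p. Expected payoff against Land: 1p + 2(1−p) = −p + 2; against Sea: 3p + (-7)(1−p) = 10p − 7.
Setting these equal: −p + 2 = 10p − 7 ⇒ −11p = -9 ⇒ p = 9/11, and the value is (-1)·(9/11) + 2 = 13/11.
For the smuggler: with q = P(Land), equating Port's and Border's payoffs gives −2q + 3 = 9q − 7 ⇒ q = 10/11.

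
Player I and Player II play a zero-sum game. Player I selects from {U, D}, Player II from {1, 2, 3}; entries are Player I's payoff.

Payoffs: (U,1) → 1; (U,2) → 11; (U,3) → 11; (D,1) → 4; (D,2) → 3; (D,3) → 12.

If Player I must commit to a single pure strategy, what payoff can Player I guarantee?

3

Row minima: U → 1, D → 3.
The best of these is 3.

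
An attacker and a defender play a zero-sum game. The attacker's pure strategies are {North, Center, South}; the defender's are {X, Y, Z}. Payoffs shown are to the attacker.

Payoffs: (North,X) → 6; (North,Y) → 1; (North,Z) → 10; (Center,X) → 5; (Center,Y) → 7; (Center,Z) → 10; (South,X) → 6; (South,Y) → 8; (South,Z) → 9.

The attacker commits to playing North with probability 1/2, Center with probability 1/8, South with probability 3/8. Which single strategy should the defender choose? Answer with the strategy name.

Y

If the defender plays X, the attacker's expected payoff is (1/2)·6 + (1/8)·5 + (3/8)·6 = 47/8.
If the defender plays Y, the attacker's expected payoff is (1/2)·1 + (1/8)·7 + (3/8)·8 = 35/8.
If the defender plays Z, the attacker's expected payoff is (1/2)·10 + (1/8)·10 + (3/8)·9 = 77/8.
The defender minimizes the attacker's payoff; the smallest is 35/8, so the best response is Y.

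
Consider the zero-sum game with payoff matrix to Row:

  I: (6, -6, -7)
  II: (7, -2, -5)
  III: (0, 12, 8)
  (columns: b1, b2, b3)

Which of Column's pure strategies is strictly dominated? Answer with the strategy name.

b3 holds Row's payoff strictly below b2 in every row: -7 < -6, -5 < -2, 8 < 12.
So b2 is strictly dominated for Column.

b2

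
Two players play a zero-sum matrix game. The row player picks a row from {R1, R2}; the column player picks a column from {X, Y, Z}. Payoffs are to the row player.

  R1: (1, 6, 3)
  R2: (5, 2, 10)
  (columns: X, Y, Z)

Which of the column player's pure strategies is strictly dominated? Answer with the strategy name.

Z

X holds the row player's payoff strictly below Z in every row: 1 < 3, 5 < 10.
So Z is strictly dominated for the column player.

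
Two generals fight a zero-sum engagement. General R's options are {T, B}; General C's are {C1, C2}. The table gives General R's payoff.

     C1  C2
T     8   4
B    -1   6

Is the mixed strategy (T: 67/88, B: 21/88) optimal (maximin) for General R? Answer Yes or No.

Against C1 this mix gives (67/88)·8 + (21/88)·(-1) = 515/88.
Against C2 this mix gives (67/88)·4 + (21/88)·6 = 197/44.
General C will play C2, holding General R to 197/44. Shifting weight toward the row that does better against C2 would raise this floor (the equalizing mix achieves 52/11 against both C2 and C1), so the proposed strategy is not optimal.

No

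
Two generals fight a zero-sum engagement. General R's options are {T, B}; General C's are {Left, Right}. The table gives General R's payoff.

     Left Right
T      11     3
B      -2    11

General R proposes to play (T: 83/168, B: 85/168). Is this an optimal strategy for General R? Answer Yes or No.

No

Against Left this mix gives (83/168)·11 + (85/168)·(-2) = 743/168.
Against Right this mix gives (83/168)·3 + (85/168)·11 = 148/21.
General C will play Left, holding General R to 743/168. Shifting weight toward the row that does better against Left would raise this floor (the equalizing mix achieves 127/21 against both Left and Right), so the proposed strategy is not optimal.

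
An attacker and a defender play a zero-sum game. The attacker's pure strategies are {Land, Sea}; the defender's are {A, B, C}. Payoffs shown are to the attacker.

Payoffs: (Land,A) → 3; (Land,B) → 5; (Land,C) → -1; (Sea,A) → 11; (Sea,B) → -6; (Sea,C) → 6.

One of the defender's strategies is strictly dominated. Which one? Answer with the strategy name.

C holds the attacker's payoff strictly below A in every row: -1 < 3, 6 < 11.
So A is strictly dominated for the defender.

A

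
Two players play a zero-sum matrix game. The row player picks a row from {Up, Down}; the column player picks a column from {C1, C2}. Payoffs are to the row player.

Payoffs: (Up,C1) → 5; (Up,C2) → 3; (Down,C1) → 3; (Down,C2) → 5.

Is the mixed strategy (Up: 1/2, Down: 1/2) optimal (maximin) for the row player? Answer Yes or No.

Yes

Against C1 this mix gives (1/2)·5 + (1/2)·3 = 4.
Against C2 this mix gives (1/2)·3 + (1/2)·5 = 4.
All of the column player's active replies (C1, C2) yield 4, and no column does worse for the row player. The mix makes the column player indifferent and guarantees 4, so it is optimal.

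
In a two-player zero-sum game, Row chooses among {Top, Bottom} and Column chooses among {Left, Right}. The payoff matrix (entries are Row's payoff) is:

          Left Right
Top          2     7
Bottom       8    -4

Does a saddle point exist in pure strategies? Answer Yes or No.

No

Row minima: Top → 2, Bottom → -4; maximin = 2.
Column maxima: Left → 8, Right → 7; minimax = 7.
2 ≠ 7, so no pure-strategy equilibrium exists.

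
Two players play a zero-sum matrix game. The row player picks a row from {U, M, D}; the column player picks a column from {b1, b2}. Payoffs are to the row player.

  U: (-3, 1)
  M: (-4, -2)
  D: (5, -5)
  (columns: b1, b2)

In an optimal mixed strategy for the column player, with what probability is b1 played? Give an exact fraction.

Row minima: U → -3, M → -4, D → -5; maximin = -3.
Column maxima: b1 → 5, b2 → 1; minimax = 1.
-3 ≠ 1, so there is no saddle point; optimal play is mixed.
M is strictly dominated by U, so the row player never plays it.
On the remaining 2×2 (U, D vs b1, b2):
Let the row player play U with probability p. Expected payoff against b1: (-3)p + 5(1−p) = −8p + 5; against b2: 1p + (-5)(1−p) = 6p − 5.
Setting these equal: −8p + 5 = 6p − 5 ⇒ −14p = -10 ⇒ p = 5/7, and the value is (-8)·(5/7) + 5 = -5/7.
For the column player: with q = P(b1), equating U's and D's payoffs gives −4q + 1 = 10q − 5 ⇒ q = 3/7.

3/7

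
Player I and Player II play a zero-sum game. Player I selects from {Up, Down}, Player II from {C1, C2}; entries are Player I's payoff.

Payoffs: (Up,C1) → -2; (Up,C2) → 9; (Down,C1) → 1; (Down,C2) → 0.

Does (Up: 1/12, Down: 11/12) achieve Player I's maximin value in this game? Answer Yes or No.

Against C1 this mix gives (1/12)·(-2) + (11/12)·1 = 3/4.
Against C2 this mix gives (1/12)·9 + (11/12)·0 = 3/4.
All of Player II's active replies (C1, C2) yield 3/4, and no column does worse for Player I. The mix makes Player II indifferent and guarantees 3/4, so it is optimal.

Yes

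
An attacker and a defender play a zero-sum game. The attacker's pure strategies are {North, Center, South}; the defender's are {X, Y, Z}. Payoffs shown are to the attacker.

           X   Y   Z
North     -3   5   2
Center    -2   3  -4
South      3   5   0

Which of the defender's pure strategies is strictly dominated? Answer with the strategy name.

X holds the attacker's payoff strictly below Y in every row: -3 < 5, -2 < 3, 3 < 5.
So Y is strictly dominated for the defender.

Y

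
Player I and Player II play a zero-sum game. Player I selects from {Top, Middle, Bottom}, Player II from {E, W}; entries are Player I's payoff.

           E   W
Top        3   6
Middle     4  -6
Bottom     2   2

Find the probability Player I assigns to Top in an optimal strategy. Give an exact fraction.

Row minima: Top → 3, Middle → -6, Bottom → 2; maximin = 3.
Column maxima: E → 4, W → 6; minimax = 4.
3 ≠ 4, so there is no saddle point; optimal play is mixed.
Bottom is strictly dominated by Top, so Player I never plays it.
On the remaining 2×2 (Top, Middle vs E, W):
Let Player I play Top with probability p. Expected payoff against E: 3p + 4(1−p) = −p + 4; against W: 6p + (-6)(1−p) = 12p − 6.
Setting these equal: −p + 4 = 12p − 6 ⇒ −13p = -10 ⇒ p = 10/13, and the value is (-1)·(10/13) + 4 = 42/13.
For Player II: with q = P(E), equating Top's and Middle's payoffs gives −3q + 6 = 10q − 6 ⇒ q = 12/13.

10/13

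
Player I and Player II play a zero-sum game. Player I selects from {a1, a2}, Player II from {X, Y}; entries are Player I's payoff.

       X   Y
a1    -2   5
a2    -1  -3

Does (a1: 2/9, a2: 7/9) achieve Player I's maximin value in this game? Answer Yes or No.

Against X this mix gives (2/9)·(-2) + (7/9)·(-1) = -11/9.
Against Y this mix gives (2/9)·5 + (7/9)·(-3) = -11/9.
All of Player II's active replies (X, Y) yield -11/9, and no column does worse for Player I. The mix makes Player II indifferent and guarantees -11/9, so it is optimal.

Yes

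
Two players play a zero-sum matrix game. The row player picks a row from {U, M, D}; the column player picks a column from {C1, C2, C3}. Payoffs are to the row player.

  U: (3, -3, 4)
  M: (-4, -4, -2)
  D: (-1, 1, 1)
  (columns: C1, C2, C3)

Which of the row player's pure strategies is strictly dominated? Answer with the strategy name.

U gives a strictly higher payoff than M against every column: 3 > -4, -3 > -4, 4 > -2.
So M is strictly dominated and the row player never plays it.

M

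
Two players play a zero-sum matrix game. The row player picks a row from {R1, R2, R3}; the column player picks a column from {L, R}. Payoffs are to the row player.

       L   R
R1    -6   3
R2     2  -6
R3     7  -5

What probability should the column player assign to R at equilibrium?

13/21

Row minima: R1 → -6, R2 → -6, R3 → -5; maximin = -5.
Column maxima: L → 7, R → 3; minimax = 3.
-5 ≠ 3, so there is no saddle point; optimal play is mixed.
R2 is strictly dominated by R3, so the row player never plays it.
On the remaining 2×2 (R1, R3 vs L, R):
Let the row player play R1 with probability p. Expected payoff against L: (-6)p + 7(1−p) = −13p + 7; against R: 3p + (-5)(1−p) = 8p − 5.
Setting these equal: −13p + 7 = 8p − 5 ⇒ −21p = -12 ⇒ p = 4/7, and the value is (-13)·(4/7) + 7 = -3/7.
For the column player: with q = P(L), equating R1's and R3's payoffs gives −9q + 3 = 12q − 5 ⇒ q = 8/21.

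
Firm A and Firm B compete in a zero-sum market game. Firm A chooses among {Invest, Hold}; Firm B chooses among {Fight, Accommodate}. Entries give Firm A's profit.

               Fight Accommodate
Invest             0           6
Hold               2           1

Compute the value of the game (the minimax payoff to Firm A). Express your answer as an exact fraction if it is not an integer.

Row minima: Invest → 0, Hold → 1; maximin = 1.
Column maxima: Fight → 2, Accommodate → 6; minimax = 2.
1 ≠ 2, so there is no saddle point; optimal play is mixed.
Let Firm A play Invest with probability p. Expected payoff against Fight: 0p + 2(1−p) = −2p + 2; against Accommodate: 6p + 1(1−p) = 5p + 1.
Setting these equal: −2p + 2 = 5p + 1 ⇒ −7p = -1 ⇒ p = 1/7, and the value is (-2)·(1/7) + 2 = 12/7.
For Firm B: with q = P(Fight), equating Invest's and Hold's payoffs gives −6q + 6 = q + 1 ⇒ q = 5/7.

12/7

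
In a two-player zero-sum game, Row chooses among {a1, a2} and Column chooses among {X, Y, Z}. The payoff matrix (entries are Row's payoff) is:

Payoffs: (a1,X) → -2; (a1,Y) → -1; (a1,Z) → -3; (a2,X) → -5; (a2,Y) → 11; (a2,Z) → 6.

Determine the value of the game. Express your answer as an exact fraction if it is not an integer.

-9/4

Row minima: a1 → -3, a2 → -5; maximin = -3.
Column maxima: X → -2, Y → 11, Z → 6; minimax = -2.
-3 ≠ -2, so there is no saddle point; optimal play is mixed.
Y is strictly dominated by X (it gives Row strictly more in every row), so Column never plays it.
On the remaining 2×2 (a1, a2 vs X, Z):
Let Row play a1 with probability p. Expected payoff against X: (-2)p + (-5)(1−p) = 3p − 5; against Z: (-3)p + 6(1−p) = −9p + 6.
Setting these equal: 3p − 5 = −9p + 6 ⇒ 12p = 11 ⇒ p = 11/12, and the value is (3)·(11/12) − 5 = -9/4.
For Column: with q = P(X), equating a1's and a2's payoffs gives q − 3 = −11q + 6 ⇒ q = 3/4.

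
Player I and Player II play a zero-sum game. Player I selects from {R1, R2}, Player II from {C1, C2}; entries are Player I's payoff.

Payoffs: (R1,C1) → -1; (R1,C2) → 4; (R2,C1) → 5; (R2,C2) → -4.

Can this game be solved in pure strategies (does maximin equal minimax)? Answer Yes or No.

Row minima: R1 → -1, R2 → -4; maximin = -1.
Column maxima: C1 → 5, C2 → 4; minimax = 4.
-1 ≠ 4, so no pure-strategy equilibrium exists.

No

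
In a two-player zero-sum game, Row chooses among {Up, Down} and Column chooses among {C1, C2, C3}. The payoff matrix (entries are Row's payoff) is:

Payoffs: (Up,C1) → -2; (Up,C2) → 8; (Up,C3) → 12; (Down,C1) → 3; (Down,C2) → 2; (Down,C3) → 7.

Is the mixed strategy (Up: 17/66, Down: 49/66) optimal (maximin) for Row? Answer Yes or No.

No

Against C1 this mix gives (17/66)·(-2) + (49/66)·3 = 113/66.
Against C2 this mix gives (17/66)·8 + (49/66)·2 = 39/11.
Against C3 this mix gives (17/66)·12 + (49/66)·7 = 547/66.
Column will play C1, holding Row to 113/66. Shifting weight toward the row that does better against C1 would raise this floor (the equalizing mix achieves 28/11 against both C1 and C2), so the proposed strategy is not optimal.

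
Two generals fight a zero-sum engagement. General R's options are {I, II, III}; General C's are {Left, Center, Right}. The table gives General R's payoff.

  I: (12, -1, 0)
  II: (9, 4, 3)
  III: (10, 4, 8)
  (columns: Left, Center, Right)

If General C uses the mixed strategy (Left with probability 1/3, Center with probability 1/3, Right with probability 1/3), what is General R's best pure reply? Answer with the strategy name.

Expected payoff of I: (1/3)·12 + (1/3)·(-1) + (1/3)·0 = 11/3.
Expected payoff of II: (1/3)·9 + (1/3)·4 + (1/3)·3 = 16/3.
Expected payoff of III: (1/3)·10 + (1/3)·4 + (1/3)·8 = 22/3.
The largest is 22/3, so General R's best response is III.

III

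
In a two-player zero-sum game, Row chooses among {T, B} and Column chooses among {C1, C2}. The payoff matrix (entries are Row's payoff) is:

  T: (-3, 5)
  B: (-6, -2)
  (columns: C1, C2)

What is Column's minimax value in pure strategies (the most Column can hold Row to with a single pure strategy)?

-3

Column maxima: C1 → -3, C2 → 5.
The smallest of these is -3.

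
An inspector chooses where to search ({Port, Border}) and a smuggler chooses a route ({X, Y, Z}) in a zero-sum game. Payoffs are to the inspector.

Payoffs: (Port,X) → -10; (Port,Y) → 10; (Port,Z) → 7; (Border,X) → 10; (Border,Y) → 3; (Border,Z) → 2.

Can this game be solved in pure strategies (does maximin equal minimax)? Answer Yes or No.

No

Row minima: Port → -10, Border → 2; maximin = 2.
Column maxima: X → 10, Y → 10, Z → 7; minimax = 7.
2 ≠ 7, so no pure-strategy equilibrium exists.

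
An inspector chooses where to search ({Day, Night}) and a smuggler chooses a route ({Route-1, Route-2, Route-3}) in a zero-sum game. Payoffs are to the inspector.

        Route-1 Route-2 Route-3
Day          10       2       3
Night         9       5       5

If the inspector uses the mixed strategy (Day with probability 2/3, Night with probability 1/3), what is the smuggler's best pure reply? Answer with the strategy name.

If the smuggler plays Route-1, the inspector's expected payoff is (2/3)·10 + (1/3)·9 = 29/3.
If the smuggler plays Route-2, the inspector's expected payoff is (2/3)·2 + (1/3)·5 = 3.
If the smuggler plays Route-3, the inspector's expected payoff is (2/3)·3 + (1/3)·5 = 11/3.
The smuggler minimizes the inspector's payoff; the smallest is 3, so the best response is Route-2.

Route-2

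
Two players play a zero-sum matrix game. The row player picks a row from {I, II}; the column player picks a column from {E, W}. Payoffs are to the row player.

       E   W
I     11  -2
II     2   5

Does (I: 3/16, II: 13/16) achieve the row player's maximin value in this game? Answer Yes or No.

Against E this mix gives (3/16)·11 + (13/16)·2 = 59/16.
Against W this mix gives (3/16)·(-2) + (13/16)·5 = 59/16.
All of the column player's active replies (E, W) yield 59/16, and no column does worse for the row player. The mix makes the column player indifferent and guarantees 59/16, so it is optimal.

Yes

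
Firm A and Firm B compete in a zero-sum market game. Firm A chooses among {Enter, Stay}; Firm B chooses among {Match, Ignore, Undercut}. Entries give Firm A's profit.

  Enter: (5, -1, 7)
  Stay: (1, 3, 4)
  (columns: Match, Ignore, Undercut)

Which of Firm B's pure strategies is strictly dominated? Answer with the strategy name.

Undercut

Match holds Firm A's payoff strictly below Undercut in every row: 5 < 7, 1 < 4.
So Undercut is strictly dominated for Firm B.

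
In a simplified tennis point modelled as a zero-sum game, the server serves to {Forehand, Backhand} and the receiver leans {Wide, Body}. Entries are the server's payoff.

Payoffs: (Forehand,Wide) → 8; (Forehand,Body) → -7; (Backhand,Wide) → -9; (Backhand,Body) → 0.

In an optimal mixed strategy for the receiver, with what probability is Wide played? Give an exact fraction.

Row minima: Forehand → -7, Backhand → -9; maximin = -7.
Column maxima: Wide → 8, Body → 0; minimax = 0.
-7 ≠ 0, so there is no saddle point; optimal play is mixed.
Let the server play Forehand with probability p. Expected payoff against Wide: 8p + (-9)(1−p) = 17p − 9; against Body: (-7)p + 0(1−p) = −7p.
Setting these equal: 17p − 9 = −7p ⇒ 24p = 9 ⇒ p = 3/8, and the value is (17)·(3/8) − 9 = -21/8.
For the receiver: with q = P(Wide), equating Forehand's and Backhand's payoffs gives 15q − 7 = −9q ⇒ q = 7/24.

7/24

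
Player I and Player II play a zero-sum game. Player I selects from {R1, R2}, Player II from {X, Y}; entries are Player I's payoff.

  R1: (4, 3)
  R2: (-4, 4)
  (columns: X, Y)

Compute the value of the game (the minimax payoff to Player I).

Row minima: R1 → 3, R2 → -4; maximin = 3.
Column maxima: X → 4, Y → 4; minimax = 4.
3 ≠ 4, so there is no saddle point; optimal play is mixed.
Let Player I play R1 with probability p. Expected payoff against X: 4p + (-4)(1−p) = 8p − 4; against Y: 3p + 4(1−p) = −p + 4.
Setting these equal: 8p − 4 = −p + 4 ⇒ 9p = 8 ⇒ p = 8/9, and the value is (8)·(8/9) − 4 = 28/9.
For Player II: with q = P(X), equating R1's and R2's payoffs gives q + 3 = −8q + 4 ⇒ q = 1/9.

28/9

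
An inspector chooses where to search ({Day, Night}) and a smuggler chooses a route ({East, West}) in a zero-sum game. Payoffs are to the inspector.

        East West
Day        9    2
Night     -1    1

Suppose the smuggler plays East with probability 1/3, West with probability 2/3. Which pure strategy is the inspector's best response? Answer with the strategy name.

Expected payoff of Day: (1/3)·9 + (2/3)·2 = 13/3.
Expected payoff of Night: (1/3)·(-1) + (2/3)·1 = 1/3.
The largest is 13/3, so the inspector's best response is Day.

Day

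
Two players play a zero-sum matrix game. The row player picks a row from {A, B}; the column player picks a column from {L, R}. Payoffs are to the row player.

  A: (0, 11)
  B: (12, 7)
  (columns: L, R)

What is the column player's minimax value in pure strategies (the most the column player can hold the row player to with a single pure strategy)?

11

Column maxima: L → 12, R → 11.
The smallest of these is 11.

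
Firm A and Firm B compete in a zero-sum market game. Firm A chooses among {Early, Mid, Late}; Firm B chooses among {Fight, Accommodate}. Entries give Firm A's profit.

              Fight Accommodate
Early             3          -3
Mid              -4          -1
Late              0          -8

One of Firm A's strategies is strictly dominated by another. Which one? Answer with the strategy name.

Late

Early gives a strictly higher payoff than Late against every column: 3 > 0, -3 > -8.
So Late is strictly dominated and Firm A never plays it.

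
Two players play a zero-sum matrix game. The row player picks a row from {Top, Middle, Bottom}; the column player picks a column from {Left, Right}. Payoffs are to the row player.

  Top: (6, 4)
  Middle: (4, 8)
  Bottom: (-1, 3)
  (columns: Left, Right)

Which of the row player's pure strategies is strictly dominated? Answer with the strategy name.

Top gives a strictly higher payoff than Bottom against every column: 6 > -1, 4 > 3.
So Bottom is strictly dominated and the row player never plays it.

Bottom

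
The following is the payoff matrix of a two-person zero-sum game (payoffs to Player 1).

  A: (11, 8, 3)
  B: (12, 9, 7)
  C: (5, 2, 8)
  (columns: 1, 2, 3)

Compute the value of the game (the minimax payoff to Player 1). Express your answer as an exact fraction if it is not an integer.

29/4

Row minima: A → 3, B → 7, C → 2; maximin = 7.
Column maxima: 1 → 12, 2 → 9, 3 → 8; minimax = 8.
7 ≠ 8, so there is no saddle point; optimal play is mixed.
A is strictly dominated by B, so Player 1 never plays it.
1 is strictly dominated by 2 (it gives Player 1 strictly more in every row), so Player 2 never plays it.
On the remaining 2×2 (B, C vs 2, 3):
Let Player 1 play B with probability p. Expected payoff against 2: 9p + 2(1−p) = 7p + 2; against 3: 7p + 8(1−p) = −p + 8.
Setting these equal: 7p + 2 = −p + 8 ⇒ 8p = 6 ⇒ p = 3/4, and the value is (7)·(3/4) + 2 = 29/4.
For Player 2: with q = P(2), equating B's and C's payoffs gives 2q + 7 = −6q + 8 ⇒ q = 1/8.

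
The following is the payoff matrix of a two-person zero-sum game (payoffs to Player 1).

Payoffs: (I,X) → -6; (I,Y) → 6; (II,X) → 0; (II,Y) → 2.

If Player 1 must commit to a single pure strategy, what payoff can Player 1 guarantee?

Row minima: I → -6, II → 0.
The best of these is 0.

0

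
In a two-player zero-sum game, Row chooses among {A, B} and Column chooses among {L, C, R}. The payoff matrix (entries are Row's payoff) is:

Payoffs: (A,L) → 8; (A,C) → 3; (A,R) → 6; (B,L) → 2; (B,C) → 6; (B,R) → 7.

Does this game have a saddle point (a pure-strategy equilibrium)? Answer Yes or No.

No

Row minima: A → 3, B → 2; maximin = 3.
Column maxima: L → 8, C → 6, R → 7; minimax = 6.
3 ≠ 6, so no pure-strategy equilibrium exists.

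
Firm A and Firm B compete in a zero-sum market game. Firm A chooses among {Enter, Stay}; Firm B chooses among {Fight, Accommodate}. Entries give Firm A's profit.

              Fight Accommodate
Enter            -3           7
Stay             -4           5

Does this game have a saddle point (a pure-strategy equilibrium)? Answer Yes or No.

Row minima: Enter → -3, Stay → -4; maximin = -3.
Column maxima: Fight → -3, Accommodate → 7; minimax = -3.
maximin = minimax = -3, so a saddle point exists.

Yes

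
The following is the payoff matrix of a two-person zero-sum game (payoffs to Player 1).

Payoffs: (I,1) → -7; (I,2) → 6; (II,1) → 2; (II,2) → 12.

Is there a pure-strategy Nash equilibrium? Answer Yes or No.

Yes

Row minima: I → -7, II → 2; maximin = 2.
Column maxima: 1 → 2, 2 → 12; minimax = 2.
maximin = minimax = 2, so a saddle point exists.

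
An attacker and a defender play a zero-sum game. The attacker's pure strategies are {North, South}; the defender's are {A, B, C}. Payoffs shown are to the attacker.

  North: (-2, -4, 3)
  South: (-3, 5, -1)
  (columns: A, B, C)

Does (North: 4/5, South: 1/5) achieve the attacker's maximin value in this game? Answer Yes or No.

Yes

Against A this mix gives (4/5)·(-2) + (1/5)·(-3) = -11/5.
Against B this mix gives (4/5)·(-4) + (1/5)·5 = -11/5.
Against C this mix gives (4/5)·3 + (1/5)·(-1) = 11/5.
All of the defender's active replies (A, B) yield -11/5, and no column does worse for the attacker. The mix makes the defender indifferent and guarantees -11/5, so it is optimal.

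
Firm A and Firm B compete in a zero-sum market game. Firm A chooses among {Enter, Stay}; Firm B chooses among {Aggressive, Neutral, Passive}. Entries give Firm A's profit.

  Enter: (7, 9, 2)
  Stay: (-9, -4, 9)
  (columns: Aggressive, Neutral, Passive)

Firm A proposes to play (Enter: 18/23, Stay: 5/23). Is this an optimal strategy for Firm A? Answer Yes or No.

Against Aggressive this mix gives (18/23)·7 + (5/23)·(-9) = 81/23.
Against Neutral this mix gives (18/23)·9 + (5/23)·(-4) = 142/23.
Against Passive this mix gives (18/23)·2 + (5/23)·9 = 81/23.
All of Firm B's active replies (Aggressive, Passive) yield 81/23, and no column does worse for Firm A. The mix makes Firm B indifferent and guarantees 81/23, so it is optimal.

Yes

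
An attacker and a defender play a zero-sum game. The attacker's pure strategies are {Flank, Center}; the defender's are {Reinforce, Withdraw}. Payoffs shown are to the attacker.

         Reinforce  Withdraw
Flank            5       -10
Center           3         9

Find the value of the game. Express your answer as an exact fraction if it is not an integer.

25/7

Row minima: Flank → -10, Center → 3; maximin = 3.
Column maxima: Reinforce → 5, Withdraw → 9; minimax = 5.
3 ≠ 5, so there is no saddle point; optimal play is mixed.
Let the attacker play Flank with probability p. Expected payoff against Reinforce: 5p + 3(1−p) = 2p + 3; against Withdraw: (-10)p + 9(1−p) = −19p + 9.
Setting these equal: 2p + 3 = −19p + 9 ⇒ 21p = 6 ⇒ p = 2/7, and the value is (2)·(2/7) + 3 = 25/7.
For the defender: with q = P(Reinforce), equating Flank's and Center's payoffs gives 15q − 10 = −6q + 9 ⇒ q = 19/21.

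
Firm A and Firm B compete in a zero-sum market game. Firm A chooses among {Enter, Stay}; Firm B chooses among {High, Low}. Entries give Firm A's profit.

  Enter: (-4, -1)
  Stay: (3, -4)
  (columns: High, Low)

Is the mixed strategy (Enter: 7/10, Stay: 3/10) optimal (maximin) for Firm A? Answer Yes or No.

Against High this mix gives (7/10)·(-4) + (3/10)·3 = -19/10.
Against Low this mix gives (7/10)·(-1) + (3/10)·(-4) = -19/10.
All of Firm B's active replies (High, Low) yield -19/10, and no column does worse for Firm A. The mix makes Firm B indifferent and guarantees -19/10, so it is optimal.

Yes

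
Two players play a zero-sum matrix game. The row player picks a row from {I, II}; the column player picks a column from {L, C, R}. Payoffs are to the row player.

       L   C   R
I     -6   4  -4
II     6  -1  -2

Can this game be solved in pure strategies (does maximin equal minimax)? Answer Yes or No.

Yes

Row minima: I → -6, II → -2; maximin = -2.
Column maxima: L → 6, C → 4, R → -2; minimax = -2.
maximin = minimax = -2, so a saddle point exists.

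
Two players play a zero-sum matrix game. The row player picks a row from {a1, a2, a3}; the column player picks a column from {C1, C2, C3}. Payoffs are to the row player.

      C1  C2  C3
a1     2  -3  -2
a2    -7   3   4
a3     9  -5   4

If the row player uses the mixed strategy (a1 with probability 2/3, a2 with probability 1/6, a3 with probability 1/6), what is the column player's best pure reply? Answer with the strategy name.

C2

If the column player plays C1, the row player's expected payoff is (2/3)·2 + (1/6)·(-7) + (1/6)·9 = 5/3.
If the column player plays C2, the row player's expected payoff is (2/3)·(-3) + (1/6)·3 + (1/6)·(-5) = -7/3.
If the column player plays C3, the row player's expected payoff is (2/3)·(-2) + (1/6)·4 + (1/6)·4 = 0.
The column player minimizes the row player's payoff; the smallest is -7/3, so the best response is C2.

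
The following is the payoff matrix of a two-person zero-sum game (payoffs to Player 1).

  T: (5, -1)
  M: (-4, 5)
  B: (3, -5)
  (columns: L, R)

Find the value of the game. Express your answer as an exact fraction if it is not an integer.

7/5

Row minima: T → -1, M → -4, B → -5; maximin = -1.
Column maxima: L → 5, R → 5; minimax = 5.
-1 ≠ 5, so there is no saddle point; optimal play is mixed.
B is strictly dominated by T, so Player 1 never plays it.
On the remaining 2×2 (T, M vs L, R):
Let Player 1 play T with probability p. Expected payoff against L: 5p + (-4)(1−p) = 9p − 4; against R: (-1)p + 5(1−p) = −6p + 5.
Setting these equal: 9p − 4 = −6p + 5 ⇒ 15p = 9 ⇒ p = 3/5, and the value is (9)·(3/5) − 4 = 7/5.
For Player 2: with q = P(L), equating T's and M's payoffs gives 6q − 1 = −9q + 5 ⇒ q = 2/5.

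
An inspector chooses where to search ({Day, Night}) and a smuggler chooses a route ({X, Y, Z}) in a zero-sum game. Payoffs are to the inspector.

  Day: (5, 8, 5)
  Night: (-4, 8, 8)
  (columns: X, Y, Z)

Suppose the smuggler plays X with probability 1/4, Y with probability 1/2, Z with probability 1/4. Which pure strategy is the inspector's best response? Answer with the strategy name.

Day

Expected payoff of Day: (1/4)·5 + (1/2)·8 + (1/4)·5 = 13/2.
Expected payoff of Night: (1/4)·(-4) + (1/2)·8 + (1/4)·8 = 5.
The largest is 13/2, so the inspector's best response is Day.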